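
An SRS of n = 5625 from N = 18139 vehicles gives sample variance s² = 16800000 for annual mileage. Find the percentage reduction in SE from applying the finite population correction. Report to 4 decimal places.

16.9401

f = n/N = 5625/18139 = 0.31010530.
SE_no-fpc = √(s²/n) = 54.650404; SE_fpc = √((1−f)s²/n) = 45.392571.
Ratio = √(1−f) = 0.83059900. Reduction = 100·(1 − 0.83059900) = 16.9401%.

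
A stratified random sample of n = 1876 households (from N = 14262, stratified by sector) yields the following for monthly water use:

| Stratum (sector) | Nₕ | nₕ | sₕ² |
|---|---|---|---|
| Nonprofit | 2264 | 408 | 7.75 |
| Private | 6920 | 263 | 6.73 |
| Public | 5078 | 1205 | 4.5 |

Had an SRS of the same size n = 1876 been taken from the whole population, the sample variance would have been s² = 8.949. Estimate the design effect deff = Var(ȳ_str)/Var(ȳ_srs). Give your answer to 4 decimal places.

Var(ȳ_str) = Σ Wₕ²(1−fₕ)sₕ²/nₕ with Wₕ = Nₕ/14262:
  Nonprofit: (2264/14262)²·(1−408/2264)·7.75/408 = 3.9240549 × 10^-4
  Private: (6920/14262)²·(1−263/6920)·6.73/263 = 0.0057953958
  Public: (5078/14262)²·(1−1205/5078)·4.5/1205 = 3.6108113 × 10^-4
  → Var(ȳ_str) = 0.0065488824.
Var(ȳ_srs) = (1 − 1876/14262)·8.949/1876 = 0.0041427843.
deff = 0.0065488824 / 0.0041427843 = 1.5808.

1.5808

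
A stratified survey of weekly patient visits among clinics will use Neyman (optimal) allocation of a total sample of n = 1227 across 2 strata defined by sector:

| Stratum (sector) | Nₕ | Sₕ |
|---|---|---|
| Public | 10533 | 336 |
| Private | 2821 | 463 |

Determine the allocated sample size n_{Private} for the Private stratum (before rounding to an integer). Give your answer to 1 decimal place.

Neyman allocation: nₕ = n·NₕSₕ / Σⱼ NⱼSⱼ.
Σ NⱼSⱼ = 10533·336 + 2821·463 = 4.845211 × 10^6.
n_{Private} = 1227·2821·463 / (4.845211 × 10^6) = 330.8.

330.8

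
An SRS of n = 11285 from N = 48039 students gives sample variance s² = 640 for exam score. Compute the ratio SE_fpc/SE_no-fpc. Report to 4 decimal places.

f = n/N = 11285/48039 = 0.23491330.
SE_no-fpc = √(s²/n) = 0.23814376; SE_fpc = √((1−f)s²/n) = 0.20830252.
Ratio = √(1−f) = 0.87469235.

0.8747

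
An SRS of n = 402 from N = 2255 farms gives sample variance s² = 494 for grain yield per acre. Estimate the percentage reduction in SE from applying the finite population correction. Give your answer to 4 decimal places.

f = n/N = 402/2255 = 0.17827051.
SE_no-fpc = √(s²/n) = 1.1085376; SE_fpc = √((1−f)s²/n) = 1.0048816.
Ratio = √(1−f) = 0.90649296. Reduction = 100·(1 − 0.90649296) = 9.3507%.

9.3507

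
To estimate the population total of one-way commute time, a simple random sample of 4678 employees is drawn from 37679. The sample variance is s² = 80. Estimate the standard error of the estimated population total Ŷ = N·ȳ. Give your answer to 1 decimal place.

4611.4

Var(Ŷ) = N²·Var(ȳ) = N²·(1 − n/N)·s²/n.
f = 4678/37679 = 0.12415404; Var(ȳ) = 0.87584596·80/4678 = 0.014978127.
Var(Ŷ) = 37679² · 0.014978127 = 2.1264552 × 10^7.
SE(Ŷ) = √(2.1264552 × 10^7) = 4611.4.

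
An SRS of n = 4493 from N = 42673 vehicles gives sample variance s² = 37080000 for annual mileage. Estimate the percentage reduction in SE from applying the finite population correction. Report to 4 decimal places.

f = n/N = 4493/42673 = 0.10528906.
SE_no-fpc = √(s²/n) = 90.845131; SE_fpc = √((1−f)s²/n) = 85.929647.
Ratio = √(1−f) = 0.94589161. Reduction = 100·(1 − 0.94589161) = 5.4108%.

5.4108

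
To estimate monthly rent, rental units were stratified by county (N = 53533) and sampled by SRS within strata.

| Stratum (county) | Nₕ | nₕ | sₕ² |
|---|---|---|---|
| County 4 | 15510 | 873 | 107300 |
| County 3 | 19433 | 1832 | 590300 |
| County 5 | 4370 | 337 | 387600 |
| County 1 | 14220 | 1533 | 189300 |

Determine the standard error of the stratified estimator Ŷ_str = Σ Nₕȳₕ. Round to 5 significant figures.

Var(Ŷ_str) = Σₕ Nₕ²(1 − fₕ)sₕ²/nₕ.
County 4: 15510²·(1 − 873/15510)·107300/873 = 2.79029 × 10^10.
County 3: 19433²·(1 − 1832/19433)·590300/1832 = 1.1021089 × 10^11.
County 5: 4370²·(1 − 337/4370)·387600/337 = 2.0270456 × 10^10.
County 1: 14220²·(1 − 1533/14220)·189300/1533 = 2.2277528 × 10^10.
Sum = 1.8066177 × 10^11.
SE = √(1.8066177 × 10^11) = 425040.

425040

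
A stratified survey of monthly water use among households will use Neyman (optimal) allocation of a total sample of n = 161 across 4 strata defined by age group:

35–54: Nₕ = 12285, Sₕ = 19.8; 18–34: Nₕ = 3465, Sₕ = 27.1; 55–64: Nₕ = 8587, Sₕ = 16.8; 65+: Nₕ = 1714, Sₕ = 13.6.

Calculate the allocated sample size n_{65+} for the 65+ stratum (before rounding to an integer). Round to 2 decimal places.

Neyman allocation: nₕ = n·NₕSₕ / Σⱼ NⱼSⱼ.
Σ NⱼSⱼ = 12285·19.8 + 3465·27.1 + 8587·16.8 + 1714·13.6 = 504716.5.
n_{65+} = 161·1714·13.6 / 504716.5 = 7.44.

7.44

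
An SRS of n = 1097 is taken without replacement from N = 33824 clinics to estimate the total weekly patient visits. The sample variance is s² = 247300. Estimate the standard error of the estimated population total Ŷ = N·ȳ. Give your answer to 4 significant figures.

499500

Var(Ŷ) = N²·Var(ȳ) = N²·(1 − n/N)·s²/n.
f = 1097/33824 = 0.03243259; Var(ȳ) = 0.96756741·247300/1097 = 218.12162.
Var(Ŷ) = 33824² · 218.12162 = 2.4954487 × 10^11.
SE(Ŷ) = √(2.4954487 × 10^11) = 499500.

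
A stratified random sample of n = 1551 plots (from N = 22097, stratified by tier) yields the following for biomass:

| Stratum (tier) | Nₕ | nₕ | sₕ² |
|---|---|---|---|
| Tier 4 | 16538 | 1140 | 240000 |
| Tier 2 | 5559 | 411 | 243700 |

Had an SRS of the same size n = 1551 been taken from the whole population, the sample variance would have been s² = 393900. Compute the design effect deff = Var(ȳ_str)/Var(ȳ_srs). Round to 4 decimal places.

Var(ȳ_str) = Σ Wₕ²(1−fₕ)sₕ²/nₕ with Wₕ = Nₕ/22097:
  Tier 4: (16538/22097)²·(1−1140/16538)·240000/1140 = 109.79614
  Tier 2: (5559/22097)²·(1−411/5559)·243700/411 = 34.752199
  → Var(ȳ_str) = 144.54834.
Var(ȳ_srs) = (1 − 1551/22097)·393900/1551 = 236.13923.
deff = 144.54834 / 236.13923 = 0.6121.

0.6121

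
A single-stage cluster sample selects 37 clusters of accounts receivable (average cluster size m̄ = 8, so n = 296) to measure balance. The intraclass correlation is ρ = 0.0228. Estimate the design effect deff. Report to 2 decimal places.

1.16

deff = 1 + (8 − 1)·0.0228 = 1 + 0.1596 = 1.1596.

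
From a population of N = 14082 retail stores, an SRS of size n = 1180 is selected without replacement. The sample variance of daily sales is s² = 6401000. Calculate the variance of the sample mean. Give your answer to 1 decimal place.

4970.0

Under SRS without replacement, Var(ȳ) = (1 − f)·s²/n with f = n/N = 1180/14082 = 0.08379492.
Var(ȳ) = (1 − 0.08379492)·6401000/1180 = 0.91620508·5424.5763 = 4970.0244.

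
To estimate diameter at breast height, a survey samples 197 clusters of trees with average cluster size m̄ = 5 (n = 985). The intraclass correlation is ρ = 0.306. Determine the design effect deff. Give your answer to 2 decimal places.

deff = 1 + (5 − 1)·0.306 = 1 + 1.224 = 2.224.

2.22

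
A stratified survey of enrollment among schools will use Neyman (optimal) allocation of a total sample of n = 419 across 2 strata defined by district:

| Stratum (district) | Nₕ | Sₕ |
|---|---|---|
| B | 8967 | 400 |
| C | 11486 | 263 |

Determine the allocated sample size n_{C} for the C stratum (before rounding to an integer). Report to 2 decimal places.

Neyman allocation: nₕ = n·NₕSₕ / Σⱼ NⱼSⱼ.
Σ NⱼSⱼ = 8967·400 + 11486·263 = 6.607618 × 10^6.
n_{C} = 419·11486·263 / (6.607618 × 10^6) = 191.56.

191.56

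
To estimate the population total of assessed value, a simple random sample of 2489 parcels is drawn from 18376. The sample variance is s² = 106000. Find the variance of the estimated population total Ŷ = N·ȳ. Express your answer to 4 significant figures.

1.243 × 10^10

Var(Ŷ) = N²·Var(ȳ) = N²·(1 − n/N)·s²/n.
f = 2489/18376 = 0.13544841; Var(ȳ) = 0.86455159·106000/2489 = 36.818991.
Var(Ŷ) = 18376² · 36.818991 = 1.243294 × 10^10.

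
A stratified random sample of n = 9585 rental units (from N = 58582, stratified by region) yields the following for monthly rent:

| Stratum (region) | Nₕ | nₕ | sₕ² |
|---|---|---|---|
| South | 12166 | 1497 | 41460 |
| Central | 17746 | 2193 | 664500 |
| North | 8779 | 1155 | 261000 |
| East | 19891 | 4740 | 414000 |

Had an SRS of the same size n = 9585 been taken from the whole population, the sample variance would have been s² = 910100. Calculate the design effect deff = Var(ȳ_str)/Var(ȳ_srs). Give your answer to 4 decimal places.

Var(ȳ_str) = Σ Wₕ²(1−fₕ)sₕ²/nₕ with Wₕ = Nₕ/58582:
  South: (12166/58582)²·(1−1497/12166)·41460/1497 = 1.0474918
  Central: (17746/58582)²·(1−2193/17746)·664500/2193 = 24.369275
  North: (8779/58582)²·(1−1155/8779)·261000/1155 = 4.4071524
  East: (19891/58582)²·(1−4740/19891)·414000/4740 = 7.6699322
  → Var(ȳ_str) = 37.493851.
Var(ȳ_srs) = (1 − 9585/58582)·910100/9585 = 79.414955.
deff = 37.493851 / 79.414955 = 0.4721.

0.4721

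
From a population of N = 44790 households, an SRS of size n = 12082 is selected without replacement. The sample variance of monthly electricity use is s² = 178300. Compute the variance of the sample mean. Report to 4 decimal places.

10.7767

Under SRS without replacement, Var(ȳ) = (1 − f)·s²/n with f = n/N = 12082/44790 = 0.26974771.
Var(ȳ) = (1 − 0.26974771)·178300/12082 = 0.73025229·14.75749 = 10.776691.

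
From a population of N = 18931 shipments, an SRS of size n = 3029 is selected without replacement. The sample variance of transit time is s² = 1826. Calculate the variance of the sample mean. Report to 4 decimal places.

Under SRS without replacement, Var(ȳ) = (1 − f)·s²/n with f = n/N = 3029/18931 = 0.16000211.
Var(ȳ) = (1 − 0.16000211)·1826/3029 = 0.83999789·0.60283922 = 0.50638367.

0.5064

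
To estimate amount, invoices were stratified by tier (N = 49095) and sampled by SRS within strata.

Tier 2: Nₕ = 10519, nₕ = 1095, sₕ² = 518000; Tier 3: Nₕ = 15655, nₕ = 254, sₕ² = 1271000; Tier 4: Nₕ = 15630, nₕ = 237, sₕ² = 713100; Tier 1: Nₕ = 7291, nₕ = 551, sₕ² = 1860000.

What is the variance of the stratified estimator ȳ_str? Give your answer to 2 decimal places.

Var(ȳ_str) = Σₕ Wₕ²(1 − fₕ)sₕ²/nₕ with Wₕ = Nₕ/N, N = 49095.
Tier 2: Wₕ = 0.21425807; term = 0.21425807²·(1 − 0.10409735)·518000/1095 = 19.455878.
Tier 3: Wₕ = 0.31887158; term = 0.31887158²·(1 − 0.01622485)·1271000/254 = 500.54059.
Tier 4: Wₕ = 0.31836236; term = 0.31836236²·(1 − 0.01516315)·713100/237 = 300.33767.
Tier 1: Wₕ = 0.14850799; term = 0.14850799²·(1 − 0.07557262)·1860000/551 = 68.823034.
Sum = 889.15717.

889.16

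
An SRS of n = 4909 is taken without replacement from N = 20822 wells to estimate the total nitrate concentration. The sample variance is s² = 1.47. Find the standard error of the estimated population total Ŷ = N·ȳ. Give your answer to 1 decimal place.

315.0

Var(Ŷ) = N²·Var(ȳ) = N²·(1 − n/N)·s²/n.
f = 4909/20822 = 0.23576025; Var(ȳ) = 0.76423975·1.47/4909 = 2.2885158 × 10^-4.
Var(Ŷ) = 20822² · (2.2885158 × 10^-4) = 99219.903.
SE(Ŷ) = √(99219.903) = 315.0.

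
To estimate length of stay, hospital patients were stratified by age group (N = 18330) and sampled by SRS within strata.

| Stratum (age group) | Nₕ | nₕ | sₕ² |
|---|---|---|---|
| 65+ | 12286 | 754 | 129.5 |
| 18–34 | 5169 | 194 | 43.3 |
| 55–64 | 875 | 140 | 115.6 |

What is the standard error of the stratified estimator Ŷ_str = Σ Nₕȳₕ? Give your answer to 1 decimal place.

5532.2

Var(Ŷ_str) = Σₕ Nₕ²(1 − fₕ)sₕ²/nₕ.
65+: 12286²·(1 − 754/12286)·129.5/754 = 2.4334004 × 10^7.
18–34: 5169²·(1 − 194/5169)·43.3/194 = 5.7396549 × 10^6.
55–64: 875²·(1 − 140/875)·115.6/140 = 531037.5.
Sum = 3.0604696 × 10^7.
SE = √(3.0604696 × 10^7) = 5532.2.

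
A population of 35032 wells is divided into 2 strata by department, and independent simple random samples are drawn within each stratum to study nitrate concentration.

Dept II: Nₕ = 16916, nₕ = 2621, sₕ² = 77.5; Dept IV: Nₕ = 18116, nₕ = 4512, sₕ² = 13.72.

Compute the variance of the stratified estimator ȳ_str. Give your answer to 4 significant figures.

0.006437

Var(ȳ_str) = Σₕ Wₕ²(1 − fₕ)sₕ²/nₕ with Wₕ = Nₕ/N, N = 35032.
Dept II: Wₕ = 0.48287280; term = 0.48287280²·(1 − 0.15494207)·77.5/2621 = 0.005826217.
Dept IV: Wₕ = 0.51712720; term = 0.51712720²·(1 − 0.24906160)·13.72/4512 = 6.1063837 × 10^-4.
Sum = 0.0064368554.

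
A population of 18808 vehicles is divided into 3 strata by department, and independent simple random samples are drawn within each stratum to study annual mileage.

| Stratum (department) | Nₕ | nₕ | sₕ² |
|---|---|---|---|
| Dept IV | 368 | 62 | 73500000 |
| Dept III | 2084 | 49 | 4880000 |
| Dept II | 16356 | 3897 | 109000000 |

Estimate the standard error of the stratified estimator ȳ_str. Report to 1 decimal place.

Var(ȳ_str) = Σₕ Wₕ²(1 − fₕ)sₕ²/nₕ with Wₕ = Nₕ/N, N = 18808.
Dept IV: Wₕ = 0.01956614; term = 0.01956614²·(1 − 0.16847826)·73500000/62 = 377.38068.
Dept III: Wₕ = 0.11080391; term = 0.11080391²·(1 − 0.02351248)·4880000/49 = 1193.9899.
Dept II: Wₕ = 0.86962994; term = 0.86962994²·(1 − 0.23826119)·109000000/3897 = 16112.805.
Sum = 17684.176.
SE = √(17684.176) = 133.0.

133.0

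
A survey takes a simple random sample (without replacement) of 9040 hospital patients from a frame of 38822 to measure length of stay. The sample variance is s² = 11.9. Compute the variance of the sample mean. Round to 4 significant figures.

Under SRS without replacement, Var(ȳ) = (1 − f)·s²/n with f = n/N = 9040/38822 = 0.23285766.
Var(ȳ) = (1 − 0.23285766)·11.9/9040 = 0.76714234·0.0013163717 = 0.0010098445.

0.001010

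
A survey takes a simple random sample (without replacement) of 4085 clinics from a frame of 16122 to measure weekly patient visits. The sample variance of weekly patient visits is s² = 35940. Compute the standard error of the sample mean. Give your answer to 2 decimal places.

Under SRS without replacement, Var(ȳ) = (1 − f)·s²/n with f = n/N = 4085/16122 = 0.25338047.
Var(ȳ) = (1 − 0.25338047)·35940/4085 = 0.74661953·8.7980416 = 6.5687897.
SE(ȳ) = √(6.5687897) = 2.56.

2.56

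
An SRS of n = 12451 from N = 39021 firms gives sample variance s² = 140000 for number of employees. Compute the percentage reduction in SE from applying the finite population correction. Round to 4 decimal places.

f = n/N = 12451/39021 = 0.31908460.
SE_no-fpc = √(s²/n) = 3.3532189; SE_fpc = √((1−f)s²/n) = 2.7669957.
Ratio = √(1−f) = 0.82517598. Reduction = 100·(1 − 0.82517598) = 17.4824%.

17.4824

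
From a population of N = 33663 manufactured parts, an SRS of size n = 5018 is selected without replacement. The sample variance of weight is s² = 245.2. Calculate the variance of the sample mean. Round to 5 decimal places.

0.04158

Under SRS without replacement, Var(ȳ) = (1 − f)·s²/n with f = n/N = 5018/33663 = 0.14906574.
Var(ȳ) = (1 − 0.14906574)·245.2/5018 = 0.85093426·0.048864089 = 0.041580128.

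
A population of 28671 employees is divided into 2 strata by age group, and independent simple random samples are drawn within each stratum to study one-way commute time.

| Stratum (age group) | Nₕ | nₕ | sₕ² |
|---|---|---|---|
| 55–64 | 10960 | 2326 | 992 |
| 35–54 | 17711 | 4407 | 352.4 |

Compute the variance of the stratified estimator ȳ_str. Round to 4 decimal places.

Var(ȳ_str) = Σₕ Wₕ²(1 − fₕ)sₕ²/nₕ with Wₕ = Nₕ/N, N = 28671.
55–64: Wₕ = 0.38226780; term = 0.38226780²·(1 − 0.21222628)·992/2326 = 0.049095183.
35–54: Wₕ = 0.61773220; term = 0.61773220²·(1 − 0.24882841)·352.4/4407 = 0.022920943.
Sum = 0.072016126.

0.0720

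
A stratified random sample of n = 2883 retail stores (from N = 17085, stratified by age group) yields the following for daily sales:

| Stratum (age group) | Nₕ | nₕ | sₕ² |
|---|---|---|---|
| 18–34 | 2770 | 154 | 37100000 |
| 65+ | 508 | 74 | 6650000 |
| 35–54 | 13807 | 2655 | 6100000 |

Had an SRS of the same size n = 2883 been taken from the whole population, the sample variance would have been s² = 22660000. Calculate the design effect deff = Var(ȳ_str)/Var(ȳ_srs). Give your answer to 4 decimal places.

1.1112

Var(ȳ_str) = Σ Wₕ²(1−fₕ)sₕ²/nₕ with Wₕ = Nₕ/17085:
  18–34: (2770/17085)²·(1−154/2770)·37100000/154 = 5980.5446
  65+: (508/17085)²·(1−74/508)·6650000/74 = 67.875556
  35–54: (13807/17085)²·(1−2655/13807)·6100000/2655 = 1211.9576
  → Var(ȳ_str) = 7260.3778.
Var(ȳ_srs) = (1 − 2883/17085)·22660000/2883 = 6533.5586.
deff = 7260.3778 / 6533.5586 = 1.1112.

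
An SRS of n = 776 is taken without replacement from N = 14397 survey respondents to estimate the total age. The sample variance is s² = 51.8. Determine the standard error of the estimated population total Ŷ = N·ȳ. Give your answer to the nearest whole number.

Var(Ŷ) = N²·Var(ȳ) = N²·(1 − n/N)·s²/n.
f = 776/14397 = 0.05390012; Var(ȳ) = 0.94609988·51.8/776 = 0.063154606.
Var(Ŷ) = 14397² · 0.063154606 = 1.3090283 × 10^7.
SE(Ŷ) = √(1.3090283 × 10^7) = 3618.

3618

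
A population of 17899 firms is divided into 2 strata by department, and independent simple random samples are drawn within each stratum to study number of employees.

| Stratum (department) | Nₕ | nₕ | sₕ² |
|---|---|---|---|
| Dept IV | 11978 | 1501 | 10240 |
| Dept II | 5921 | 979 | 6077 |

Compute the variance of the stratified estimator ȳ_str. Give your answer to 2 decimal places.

Var(ȳ_str) = Σₕ Wₕ²(1 − fₕ)sₕ²/nₕ with Wₕ = Nₕ/N, N = 17899.
Dept IV: Wₕ = 0.66919940; term = 0.66919940²·(1 − 0.12531307)·10240/1501 = 2.6722863.
Dept II: Wₕ = 0.33080060; term = 0.33080060²·(1 − 0.16534369)·6077/979 = 0.56695268.
Sum = 3.239239.

3.24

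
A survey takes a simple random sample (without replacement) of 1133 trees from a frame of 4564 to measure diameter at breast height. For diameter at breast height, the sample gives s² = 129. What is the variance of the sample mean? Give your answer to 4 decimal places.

Under SRS without replacement, Var(ȳ) = (1 − f)·s²/n with f = n/N = 1133/4564 = 0.24824715.
Var(ȳ) = (1 − 0.24824715)·129/1133 = 0.75175285·0.11385702 = 0.085592337.

0.0856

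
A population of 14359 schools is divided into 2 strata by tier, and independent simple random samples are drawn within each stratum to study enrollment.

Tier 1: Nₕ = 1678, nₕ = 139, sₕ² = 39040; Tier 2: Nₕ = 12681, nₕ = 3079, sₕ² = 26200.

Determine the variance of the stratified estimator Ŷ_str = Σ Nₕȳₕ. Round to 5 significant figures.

Var(Ŷ_str) = Σₕ Nₕ²(1 − fₕ)sₕ²/nₕ.
Tier 1: 1678²·(1 − 139/1678)·39040/139 = 7.2531321 × 10^8.
Tier 2: 12681²·(1 − 3079/12681)·26200/3079 = 1.0361122 × 10^9.
Sum = 1.7614254 × 10^9.

1.7614 × 10^9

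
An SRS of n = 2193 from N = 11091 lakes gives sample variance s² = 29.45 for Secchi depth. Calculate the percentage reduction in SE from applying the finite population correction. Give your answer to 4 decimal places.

f = n/N = 2193/11091 = 0.19772789.
SE_no-fpc = √(s²/n) = 0.11588396; SE_fpc = √((1−f)s²/n) = 0.10379685.
Ratio = √(1−f) = 0.89569644. Reduction = 100·(1 − 0.89569644) = 10.4304%.

10.4304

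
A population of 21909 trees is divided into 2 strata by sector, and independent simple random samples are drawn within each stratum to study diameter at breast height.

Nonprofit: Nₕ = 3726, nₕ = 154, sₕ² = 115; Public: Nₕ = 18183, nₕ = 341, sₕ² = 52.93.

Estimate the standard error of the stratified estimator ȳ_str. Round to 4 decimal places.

Var(ȳ_str) = Σₕ Wₕ²(1 − fₕ)sₕ²/nₕ with Wₕ = Nₕ/N, N = 21909.
Nonprofit: Wₕ = 0.17006710; term = 0.17006710²·(1 − 0.04133119)·115/154 = 0.020705528.
Public: Wₕ = 0.82993290; term = 0.82993290²·(1 − 0.01875378)·52.93/341 = 0.10490869.
Sum = 0.12561422.
SE = √(0.12561422) = 0.3544.

0.3544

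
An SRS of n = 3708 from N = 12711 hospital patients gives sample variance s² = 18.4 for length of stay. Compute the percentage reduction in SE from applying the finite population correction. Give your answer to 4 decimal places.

f = n/N = 3708/12711 = 0.29171584.
SE_no-fpc = √(s²/n) = 0.070443196; SE_fpc = √((1−f)s²/n) = 0.059284726.
Ratio = √(1−f) = 0.84159620. Reduction = 100·(1 − 0.84159620) = 15.8404%.

15.8404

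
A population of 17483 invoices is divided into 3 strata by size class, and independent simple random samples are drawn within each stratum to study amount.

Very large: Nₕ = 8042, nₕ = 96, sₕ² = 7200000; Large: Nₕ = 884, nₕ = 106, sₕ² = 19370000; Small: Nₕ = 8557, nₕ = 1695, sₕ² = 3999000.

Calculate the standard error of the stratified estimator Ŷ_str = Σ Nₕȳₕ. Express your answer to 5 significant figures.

Var(Ŷ_str) = Σₕ Nₕ²(1 − fₕ)sₕ²/nₕ.
Very large: 8042²·(1 − 96/8042)·7200000/96 = 4.7926299 × 10^12.
Large: 884²·(1 − 106/884)·19370000/106 = 1.2567695 × 10^11.
Small: 8557²·(1 − 1695/8557)·3999000/1695 = 1.3853323 × 10^11.
Sum = 5.0568401 × 10^12.
SE = √(5.0568401 × 10^12) = 2.2487 × 10^6.

2.2487 × 10^6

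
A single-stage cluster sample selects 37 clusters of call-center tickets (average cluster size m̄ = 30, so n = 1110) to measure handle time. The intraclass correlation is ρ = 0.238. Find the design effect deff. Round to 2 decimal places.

deff = 1 + (30 − 1)·0.238 = 1 + 6.902 = 7.902.

7.90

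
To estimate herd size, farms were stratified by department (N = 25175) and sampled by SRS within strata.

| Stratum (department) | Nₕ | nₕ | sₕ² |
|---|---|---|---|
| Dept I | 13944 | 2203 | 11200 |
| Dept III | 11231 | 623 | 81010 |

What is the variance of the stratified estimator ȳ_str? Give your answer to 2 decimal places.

25.76

Var(ȳ_str) = Σₕ Wₕ²(1 − fₕ)sₕ²/nₕ with Wₕ = Nₕ/N, N = 25175.
Dept I: Wₕ = 0.55388282; term = 0.55388282²·(1 − 0.15798910)·11200/2203 = 1.3132791.
Dept III: Wₕ = 0.44611718; term = 0.44611718²·(1 − 0.05547146)·81010/623 = 24.44351.
Sum = 25.756789.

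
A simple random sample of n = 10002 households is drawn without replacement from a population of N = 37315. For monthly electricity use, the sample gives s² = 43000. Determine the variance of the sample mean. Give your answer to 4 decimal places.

Under SRS without replacement, Var(ȳ) = (1 − f)·s²/n with f = n/N = 10002/37315 = 0.26804234.
Var(ȳ) = (1 − 0.26804234)·43000/10002 = 0.73195766·4.2991402 = 3.1467886.

3.1468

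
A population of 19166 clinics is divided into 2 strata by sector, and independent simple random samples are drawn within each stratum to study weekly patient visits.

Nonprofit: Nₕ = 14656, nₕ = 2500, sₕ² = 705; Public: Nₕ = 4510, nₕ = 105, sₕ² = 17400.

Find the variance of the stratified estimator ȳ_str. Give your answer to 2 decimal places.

Var(ȳ_str) = Σₕ Wₕ²(1 − fₕ)sₕ²/nₕ with Wₕ = Nₕ/N, N = 19166.
Nonprofit: Wₕ = 0.76468747; term = 0.76468747²·(1 − 0.17057860)·705/2500 = 0.13677045.
Public: Wₕ = 0.23531253; term = 0.23531253²·(1 − 0.02328160)·17400/105 = 8.9622992.
Sum = 9.0990697.

9.10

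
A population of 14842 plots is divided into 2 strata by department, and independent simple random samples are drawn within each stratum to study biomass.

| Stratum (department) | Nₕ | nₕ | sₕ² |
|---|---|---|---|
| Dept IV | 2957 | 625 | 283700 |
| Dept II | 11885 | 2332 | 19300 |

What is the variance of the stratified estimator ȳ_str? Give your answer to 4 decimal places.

Var(ȳ_str) = Σₕ Wₕ²(1 − fₕ)sₕ²/nₕ with Wₕ = Nₕ/N, N = 14842.
Dept IV: Wₕ = 0.19923191; term = 0.19923191²·(1 − 0.21136287)·283700/625 = 14.209354.
Dept II: Wₕ = 0.80076809; term = 0.80076809²·(1 − 0.19621371)·19300/2332 = 4.265627.
Sum = 18.474981.

18.4750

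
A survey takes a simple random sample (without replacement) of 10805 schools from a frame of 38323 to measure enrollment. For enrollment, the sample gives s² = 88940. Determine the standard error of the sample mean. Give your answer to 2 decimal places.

2.43

Under SRS without replacement, Var(ȳ) = (1 − f)·s²/n with f = n/N = 10805/38323 = 0.28194557.
Var(ȳ) = (1 − 0.28194557)·88940/10805 = 0.71805443·8.2313744 = 5.9105748.
SE(ȳ) = √(5.9105748) = 2.43.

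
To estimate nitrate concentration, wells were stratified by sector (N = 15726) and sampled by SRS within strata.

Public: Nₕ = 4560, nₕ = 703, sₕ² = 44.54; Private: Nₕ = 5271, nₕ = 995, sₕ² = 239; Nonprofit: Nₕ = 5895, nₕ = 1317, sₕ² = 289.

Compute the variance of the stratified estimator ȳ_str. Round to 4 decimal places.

0.0503

Var(ȳ_str) = Σₕ Wₕ²(1 − fₕ)sₕ²/nₕ with Wₕ = Nₕ/N, N = 15726.
Public: Wₕ = 0.28996566; term = 0.28996566²·(1 − 0.15416667)·44.54/703 = 0.0045058095.
Private: Wₕ = 0.33517741; term = 0.33517741²·(1 − 0.18876873)·239/995 = 0.021891171.
Nonprofit: Wₕ = 0.37485692; term = 0.37485692²·(1 − 0.22340967)·289/1317 = 0.023946118.
Sum = 0.050343099.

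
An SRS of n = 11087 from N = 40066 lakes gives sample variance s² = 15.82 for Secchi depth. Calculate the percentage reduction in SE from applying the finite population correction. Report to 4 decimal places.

14.9540

f = n/N = 11087/40066 = 0.27671841.
SE_no-fpc = √(s²/n) = 0.037774282; SE_fpc = √((1−f)s²/n) = 0.032125502.
Ratio = √(1−f) = 0.85045963. Reduction = 100·(1 − 0.85045963) = 14.9540%.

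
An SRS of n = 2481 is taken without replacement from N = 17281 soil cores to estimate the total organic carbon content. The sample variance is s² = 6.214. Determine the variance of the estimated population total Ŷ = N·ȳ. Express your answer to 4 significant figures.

640600

Var(Ŷ) = N²·Var(ȳ) = N²·(1 − n/N)·s²/n.
f = 2481/17281 = 0.14356808; Var(ȳ) = 0.85643192·6.214/2481 = 0.0021450496.
Var(Ŷ) = 17281² · 0.0021450496 = 640582.51.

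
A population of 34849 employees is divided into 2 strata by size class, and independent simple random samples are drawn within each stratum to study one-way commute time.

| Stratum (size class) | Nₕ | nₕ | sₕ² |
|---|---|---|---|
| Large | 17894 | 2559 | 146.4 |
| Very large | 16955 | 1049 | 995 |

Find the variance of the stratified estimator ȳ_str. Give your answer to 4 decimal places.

0.2236

Var(ȳ_str) = Σₕ Wₕ²(1 − fₕ)sₕ²/nₕ with Wₕ = Nₕ/N, N = 34849.
Large: Wₕ = 0.51347241; term = 0.51347241²·(1 − 0.14300883)·146.4/2559 = 0.012926512.
Very large: Wₕ = 0.48652759; term = 0.48652759²·(1 − 0.06186965)·995/1049 = 0.21063267.
Sum = 0.22355918.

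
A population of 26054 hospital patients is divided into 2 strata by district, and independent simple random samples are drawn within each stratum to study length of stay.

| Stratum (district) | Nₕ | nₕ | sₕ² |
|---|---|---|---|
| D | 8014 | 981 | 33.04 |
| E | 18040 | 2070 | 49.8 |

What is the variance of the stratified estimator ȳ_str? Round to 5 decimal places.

0.01301

Var(ȳ_str) = Σₕ Wₕ²(1 − fₕ)sₕ²/nₕ with Wₕ = Nₕ/N, N = 26054.
D: Wₕ = 0.30759192; term = 0.30759192²·(1 − 0.12241078)·33.04/981 = 0.0027964829.
E: Wₕ = 0.69240808; term = 0.69240808²·(1 − 0.11474501)·49.8/2070 = 0.010210609.
Sum = 0.013007092.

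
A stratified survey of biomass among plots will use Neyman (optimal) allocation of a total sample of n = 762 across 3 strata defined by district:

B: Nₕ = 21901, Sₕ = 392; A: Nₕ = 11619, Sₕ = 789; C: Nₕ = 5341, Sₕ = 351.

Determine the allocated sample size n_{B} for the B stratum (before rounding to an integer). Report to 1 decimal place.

333.3

Neyman allocation: nₕ = n·NₕSₕ / Σⱼ NⱼSⱼ.
Σ NⱼSⱼ = 21901·392 + 11619·789 + 5341·351 = 1.9627274 × 10^7.
n_{B} = 762·21901·392 / (1.9627274 × 10^7) = 333.3.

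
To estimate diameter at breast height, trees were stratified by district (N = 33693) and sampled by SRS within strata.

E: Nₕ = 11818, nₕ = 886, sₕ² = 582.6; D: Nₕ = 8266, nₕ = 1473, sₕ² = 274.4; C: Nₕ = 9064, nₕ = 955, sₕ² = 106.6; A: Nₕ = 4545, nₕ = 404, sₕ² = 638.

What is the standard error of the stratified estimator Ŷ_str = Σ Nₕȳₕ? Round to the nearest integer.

11547

Var(Ŷ_str) = Σₕ Nₕ²(1 − fₕ)sₕ²/nₕ.
E: 11818²·(1 − 886/11818)·582.6/886 = 8.4953322 × 10^7.
D: 8266²·(1 − 1473/8266)·274.4/1473 = 1.0460161 × 10^7.
C: 9064²·(1 − 955/9064)·106.6/955 = 8.2042905 × 10^6.
A: 4545²·(1 − 404/4545)·638/404 = 2.9722028 × 10^7.
Sum = 1.333398 × 10^8.
SE = √(1.333398 × 10^8) = 11547.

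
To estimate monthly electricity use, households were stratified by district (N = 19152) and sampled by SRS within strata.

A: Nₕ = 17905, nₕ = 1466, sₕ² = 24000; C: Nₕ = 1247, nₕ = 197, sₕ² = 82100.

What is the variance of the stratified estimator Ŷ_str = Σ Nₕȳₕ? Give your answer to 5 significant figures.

Var(Ŷ_str) = Σₕ Nₕ²(1 − fₕ)sₕ²/nₕ.
A: 17905²·(1 − 1466/17905)·24000/1466 = 4.8186679 × 10^9.
C: 1247²·(1 − 197/1247)·82100/197 = 5.4567327 × 10^8.
Sum = 5.3643412 × 10^9.

5.3643 × 10^9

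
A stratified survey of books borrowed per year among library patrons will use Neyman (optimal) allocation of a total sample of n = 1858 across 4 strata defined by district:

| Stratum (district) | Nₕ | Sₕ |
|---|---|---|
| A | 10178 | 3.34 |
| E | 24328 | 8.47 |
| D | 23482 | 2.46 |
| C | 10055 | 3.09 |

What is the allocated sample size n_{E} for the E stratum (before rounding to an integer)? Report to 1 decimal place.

1164.1

Neyman allocation: nₕ = n·NₕSₕ / Σⱼ NⱼSⱼ.
Σ NⱼSⱼ = 10178·3.34 + 24328·8.47 + 23482·2.46 + 10055·3.09 = 328888.35.
n_{E} = 1858·24328·8.47 / 328888.35 = 1164.1.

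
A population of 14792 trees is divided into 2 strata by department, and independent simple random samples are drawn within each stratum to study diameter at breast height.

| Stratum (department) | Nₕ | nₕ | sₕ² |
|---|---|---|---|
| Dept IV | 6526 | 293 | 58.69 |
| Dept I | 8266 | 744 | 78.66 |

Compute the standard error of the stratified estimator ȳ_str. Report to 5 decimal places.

Var(ȳ_str) = Σₕ Wₕ²(1 − fₕ)sₕ²/nₕ with Wₕ = Nₕ/N, N = 14792.
Dept IV: Wₕ = 0.44118442; term = 0.44118442²·(1 − 0.04489733)·58.69/293 = 0.037238046.
Dept I: Wₕ = 0.55881558; term = 0.55881558²·(1 − 0.09000726)·78.66/744 = 0.030043875.
Sum = 0.067281921.
SE = √(0.067281921) = 0.25939.

0.25939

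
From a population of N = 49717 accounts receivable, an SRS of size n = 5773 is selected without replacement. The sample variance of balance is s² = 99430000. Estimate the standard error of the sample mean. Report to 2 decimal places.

123.38

Under SRS without replacement, Var(ȳ) = (1 − f)·s²/n with f = n/N = 5773/49717 = 0.11611722.
Var(ȳ) = (1 − 0.11611722)·99430000/5773 = 0.88388278·17223.281 = 15223.361.
SE(ȳ) = √(15223.361) = 123.38.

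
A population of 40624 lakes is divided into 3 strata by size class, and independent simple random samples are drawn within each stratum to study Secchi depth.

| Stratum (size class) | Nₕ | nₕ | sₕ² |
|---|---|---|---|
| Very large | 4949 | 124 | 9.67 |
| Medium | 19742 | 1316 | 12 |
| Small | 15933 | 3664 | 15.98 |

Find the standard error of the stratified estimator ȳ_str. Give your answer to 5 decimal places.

Var(ȳ_str) = Σₕ Wₕ²(1 − fₕ)sₕ²/nₕ with Wₕ = Nₕ/N, N = 40624.
Very large: Wₕ = 0.12182454; term = 0.12182454²·(1 − 0.02505557)·9.67/124 = 0.0011283769.
Medium: Wₕ = 0.48596889; term = 0.48596889²·(1 − 0.06665991)·12/1316 = 0.0020099359.
Small: Wₕ = 0.39220658; term = 0.39220658²·(1 − 0.22996297)·15.98/3664 = 5.1660983 × 10^-4.
Sum = 0.0036549226.
SE = √(0.0036549226) = 0.06046.

0.06046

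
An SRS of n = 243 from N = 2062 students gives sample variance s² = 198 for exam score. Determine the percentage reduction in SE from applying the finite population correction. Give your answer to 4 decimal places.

6.0770

f = n/N = 243/2062 = 0.11784675.
SE_no-fpc = √(s²/n) = 0.90267093; SE_fpc = √((1−f)s²/n) = 0.84781574.
Ratio = √(1−f) = 0.93923014. Reduction = 100·(1 − 0.93923014) = 6.0770%.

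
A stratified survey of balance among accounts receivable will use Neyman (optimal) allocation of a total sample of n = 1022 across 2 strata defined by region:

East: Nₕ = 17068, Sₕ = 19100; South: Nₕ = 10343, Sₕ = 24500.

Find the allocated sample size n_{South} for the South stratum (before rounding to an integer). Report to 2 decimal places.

446.98

Neyman allocation: nₕ = n·NₕSₕ / Σⱼ NⱼSⱼ.
Σ NⱼSⱼ = 17068·19100 + 10343·24500 = 5.794023 × 10^8.
n_{South} = 1022·10343·24500 / (5.794023 × 10^8) = 446.98.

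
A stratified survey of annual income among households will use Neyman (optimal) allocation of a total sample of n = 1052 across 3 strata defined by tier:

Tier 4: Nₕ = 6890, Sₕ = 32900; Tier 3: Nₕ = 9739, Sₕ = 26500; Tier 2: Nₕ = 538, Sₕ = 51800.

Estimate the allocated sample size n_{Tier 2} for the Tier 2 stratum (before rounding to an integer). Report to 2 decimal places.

57.19

Neyman allocation: nₕ = n·NₕSₕ / Σⱼ NⱼSⱼ.
Σ NⱼSⱼ = 6890·32900 + 9739·26500 + 538·51800 = 5.126329 × 10^8.
n_{Tier 2} = 1052·538·51800 / (5.126329 × 10^8) = 57.19.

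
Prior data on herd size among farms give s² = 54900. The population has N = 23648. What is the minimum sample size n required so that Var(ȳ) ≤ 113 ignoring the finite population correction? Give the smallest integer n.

486

Without fpc, n₀ = s²/D = 54900/113 = 485.8407.
Rounding up, n = 486.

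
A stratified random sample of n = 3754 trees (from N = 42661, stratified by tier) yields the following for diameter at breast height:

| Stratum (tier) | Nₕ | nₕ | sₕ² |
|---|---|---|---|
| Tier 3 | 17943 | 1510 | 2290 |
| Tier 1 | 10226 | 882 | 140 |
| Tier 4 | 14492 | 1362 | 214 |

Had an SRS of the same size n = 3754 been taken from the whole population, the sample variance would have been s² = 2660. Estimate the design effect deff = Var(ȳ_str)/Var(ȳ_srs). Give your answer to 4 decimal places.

Var(ȳ_str) = Σ Wₕ²(1−fₕ)sₕ²/nₕ with Wₕ = Nₕ/42661:
  Tier 3: (17943/42661)²·(1−1510/17943)·2290/1510 = 0.24570183
  Tier 1: (10226/42661)²·(1−882/10226)·140/882 = 0.0083336644
  Tier 4: (14492/42661)²·(1−1362/14492)·214/1362 = 0.016427355
  → Var(ȳ_str) = 0.27046285.
Var(ȳ_srs) = (1 − 3754/42661)·2660/3754 = 0.64622549.
deff = 0.27046285 / 0.64622549 = 0.4185.

0.4185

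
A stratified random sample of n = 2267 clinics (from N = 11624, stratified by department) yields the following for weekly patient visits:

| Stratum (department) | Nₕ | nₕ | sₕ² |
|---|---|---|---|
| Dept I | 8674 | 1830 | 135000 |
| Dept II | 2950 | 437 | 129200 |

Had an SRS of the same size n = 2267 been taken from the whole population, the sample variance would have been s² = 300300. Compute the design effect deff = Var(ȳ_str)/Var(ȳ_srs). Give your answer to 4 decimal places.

Var(ȳ_str) = Σ Wₕ²(1−fₕ)sₕ²/nₕ with Wₕ = Nₕ/11624:
  Dept I: (8674/11624)²·(1−1830/8674)·135000/1830 = 32.411632
  Dept II: (2950/11624)²·(1−437/2950)·129200/437 = 16.221252
  → Var(ȳ_str) = 48.632884.
Var(ȳ_srs) = (1 − 2267/11624)·300300/2267 = 106.63133.
deff = 48.632884 / 106.63133 = 0.4561.

0.4561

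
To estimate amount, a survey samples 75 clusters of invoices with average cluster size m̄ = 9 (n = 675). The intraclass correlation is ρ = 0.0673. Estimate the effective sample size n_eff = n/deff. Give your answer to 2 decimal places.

deff = 1 + (9 − 1)·0.0673 = 1 + 0.5384 = 1.5384.
n_eff = 675 / 1.5384 = 438.77.

438.77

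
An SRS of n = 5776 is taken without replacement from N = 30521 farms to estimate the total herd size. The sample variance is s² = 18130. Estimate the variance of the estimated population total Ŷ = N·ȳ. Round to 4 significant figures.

2.371 × 10^9

Var(Ŷ) = N²·Var(ȳ) = N²·(1 − n/N)·s²/n.
f = 5776/30521 = 0.18924675; Var(ȳ) = 0.81075325·18130/5776 = 2.5448332.
Var(Ŷ) = 30521² · 2.5448332 = 2.3705921 × 10^9.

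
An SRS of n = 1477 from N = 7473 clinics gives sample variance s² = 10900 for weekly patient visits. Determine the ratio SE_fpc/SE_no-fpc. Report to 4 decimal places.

f = n/N = 1477/7473 = 0.19764485.
SE_no-fpc = √(s²/n) = 2.7165831; SE_fpc = √((1−f)s²/n) = 2.4333598.
Ratio = √(1−f) = 0.89574279.

0.8957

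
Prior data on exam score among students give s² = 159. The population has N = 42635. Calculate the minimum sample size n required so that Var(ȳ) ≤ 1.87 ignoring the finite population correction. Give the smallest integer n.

86

Without fpc, n₀ = s²/D = 159/1.87 = 85.0267.
Rounding up, n = 86.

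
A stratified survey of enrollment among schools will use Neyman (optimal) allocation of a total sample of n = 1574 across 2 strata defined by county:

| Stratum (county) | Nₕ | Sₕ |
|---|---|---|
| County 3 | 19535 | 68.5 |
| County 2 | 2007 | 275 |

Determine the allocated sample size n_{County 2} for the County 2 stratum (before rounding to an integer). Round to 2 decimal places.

459.63

Neyman allocation: nₕ = n·NₕSₕ / Σⱼ NⱼSⱼ.
Σ NⱼSⱼ = 19535·68.5 + 2007·275 = 1.8900725 × 10^6.
n_{County 2} = 1574·2007·275 / (1.8900725 × 10^6) = 459.63.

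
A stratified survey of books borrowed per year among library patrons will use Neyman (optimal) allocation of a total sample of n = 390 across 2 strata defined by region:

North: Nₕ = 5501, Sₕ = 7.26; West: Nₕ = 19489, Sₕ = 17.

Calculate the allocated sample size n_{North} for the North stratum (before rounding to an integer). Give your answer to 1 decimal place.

42.0

Neyman allocation: nₕ = n·NₕSₕ / Σⱼ NⱼSⱼ.
Σ NⱼSⱼ = 5501·7.26 + 19489·17 = 371250.26.
n_{North} = 390·5501·7.26 / 371250.26 = 42.0.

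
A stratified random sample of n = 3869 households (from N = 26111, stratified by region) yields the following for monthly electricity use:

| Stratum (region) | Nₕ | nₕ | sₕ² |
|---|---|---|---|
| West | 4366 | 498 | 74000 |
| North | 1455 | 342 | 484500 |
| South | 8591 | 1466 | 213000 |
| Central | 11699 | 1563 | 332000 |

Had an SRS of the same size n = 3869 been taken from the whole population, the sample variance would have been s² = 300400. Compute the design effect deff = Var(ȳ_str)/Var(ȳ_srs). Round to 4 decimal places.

Var(ȳ_str) = Σ Wₕ²(1−fₕ)sₕ²/nₕ with Wₕ = Nₕ/26111:
  West: (4366/26111)²·(1−498/4366)·74000/498 = 3.6806588
  North: (1455/26111)²·(1−342/1455)·484500/342 = 3.3649516
  South: (8591/26111)²·(1−1466/8591)·213000/1466 = 13.044493
  Central: (11699/26111)²·(1−1563/11699)·332000/1563 = 36.9443
  → Var(ȳ_str) = 57.034403.
Var(ȳ_srs) = (1 − 3869/26111)·300400/3869 = 66.138072.
deff = 57.034403 / 66.138072 = 0.8624.

0.8624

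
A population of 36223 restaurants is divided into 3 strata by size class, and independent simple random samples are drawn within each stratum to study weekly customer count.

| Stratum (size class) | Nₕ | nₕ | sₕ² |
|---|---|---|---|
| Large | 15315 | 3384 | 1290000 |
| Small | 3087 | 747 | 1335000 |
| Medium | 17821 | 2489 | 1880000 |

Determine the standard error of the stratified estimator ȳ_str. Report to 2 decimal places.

14.84

Var(ȳ_str) = Σₕ Wₕ²(1 − fₕ)sₕ²/nₕ with Wₕ = Nₕ/N, N = 36223.
Large: Wₕ = 0.42279767; term = 0.42279767²·(1 − 0.22095984)·1290000/3384 = 53.086534.
Small: Wₕ = 0.08522210; term = 0.08522210²·(1 − 0.24198251)·1335000/747 = 9.8388495.
Medium: Wₕ = 0.49198023; term = 0.49198023²·(1 − 0.13966669)·1880000/2489 = 157.28779.
Sum = 220.21317.
SE = √(220.21317) = 14.84.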